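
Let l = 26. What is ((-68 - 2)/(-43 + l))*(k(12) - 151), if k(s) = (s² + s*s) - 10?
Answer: 8890/17 ≈ 522.94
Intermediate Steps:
k(s) = -10 + 2*s² (k(s) = (s² + s²) - 10 = 2*s² - 10 = -10 + 2*s²)
((-68 - 2)/(-43 + l))*(k(12) - 151) = ((-68 - 2)/(-43 + 26))*((-10 + 2*12²) - 151) = (-70/(-17))*((-10 + 2*144) - 151) = (-70*(-1/17))*((-10 + 288) - 151) = 70*(278 - 151)/17 = (70/17)*127 = 8890/17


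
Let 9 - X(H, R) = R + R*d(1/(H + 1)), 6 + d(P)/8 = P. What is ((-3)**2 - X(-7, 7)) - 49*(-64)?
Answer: 8393/3 ≈ 2797.7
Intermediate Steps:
d(P) = -48 + 8*P
X(H, R) = 9 - R - R*(-48 + 8/(1 + H)) (X(H, R) = 9 - (R + R*(-48 + 8/(H + 1))) = 9 - (R + R*(-48 + 8/(1 + H))) = 9 + (-R - R*(-48 + 8/(1 + H))) = 9 - R - R*(-48 + 8/(1 + H)))
((-3)**2 - X(-7, 7)) - 49*(-64) = ((-3)**2 - (9 + 9*(-7) + 39*7 + 47*(-7)*7)/(1 - 7)) - 49*(-64) = (9 - (9 - 63 + 273 - 2303)/(-6)) + 3136 = (9 - (-1)*(-2084)/6) + 3136 = (9 - 1*1042/3) + 3136 = (9 - 1042/3) + 3136 = -1015/3 + 3136 = 8393/3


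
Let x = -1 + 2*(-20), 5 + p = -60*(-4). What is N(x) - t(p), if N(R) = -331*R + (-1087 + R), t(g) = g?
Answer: 12208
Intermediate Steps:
p = 235 (p = -5 - 60*(-4) = -5 + 240 = 235)
x = -41 (x = -1 - 40 = -41)
N(R) = -1087 - 330*R
N(x) - t(p) = (-1087 - 330*(-41)) - 1*235 = (-1087 + 13530) - 235 = 12443 - 235 = 12208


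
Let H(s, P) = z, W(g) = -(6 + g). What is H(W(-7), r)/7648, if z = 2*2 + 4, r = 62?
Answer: 1/956 ≈ 0.0010460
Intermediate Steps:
W(g) = -6 - g
z = 8 (z = 4 + 4 = 8)
H(s, P) = 8
H(W(-7), r)/7648 = 8/7648 = 8*(1/7648) = 1/956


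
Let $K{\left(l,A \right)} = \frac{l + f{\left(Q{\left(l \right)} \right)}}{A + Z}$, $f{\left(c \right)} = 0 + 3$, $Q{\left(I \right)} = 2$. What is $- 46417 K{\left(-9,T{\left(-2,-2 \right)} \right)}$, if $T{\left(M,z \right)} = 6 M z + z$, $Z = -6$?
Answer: $\frac{139251}{8} \approx 17406.0$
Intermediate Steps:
$T{\left(M,z \right)} = z + 6 M z$ ($T{\left(M,z \right)} = 6 M z + z = z + 6 M z$)
$f{\left(c \right)} = 3$
$K{\left(l,A \right)} = \frac{3 + l}{-6 + A}$ ($K{\left(l,A \right)} = \frac{l + 3}{A - 6} = \frac{3 + l}{-6 + A}$)
$- 46417 K{\left(-9,T{\left(-2,-2 \right)} \right)} = - 46417 \frac{3 - 9}{-6 - 2 \left(1 + 6 \left(-2\right)\right)} = - 46417 \frac{1}{-6 - 2 \left(1 - 12\right)} \left(-6\right) = - 46417 \frac{1}{-6 - -22} \left(-6\right) = - 46417 \frac{1}{-6 + 22} \left(-6\right) = - 46417 \cdot \frac{1}{16} \left(-6\right) = \left(-46417\right) \left(- \frac{3}{8}\right) = \frac{139251}{8}$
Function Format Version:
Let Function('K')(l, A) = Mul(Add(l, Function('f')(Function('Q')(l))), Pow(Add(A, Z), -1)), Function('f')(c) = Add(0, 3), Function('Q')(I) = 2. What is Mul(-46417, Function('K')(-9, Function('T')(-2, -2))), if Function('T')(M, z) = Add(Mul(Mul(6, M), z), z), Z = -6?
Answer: Rational(139251, 8) ≈ 17406.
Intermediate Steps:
Function('T')(M, z) = Add(z, Mul(6, M, z)) (Function('T')(M, z) = Add(Mul(6, M, z), z) = Add(z, Mul(6, M, z)))
Function('f')(c) = 3
Function('K')(l, A) = Mul(Pow(Add(-6, A), -1), Add(3, l)) (Function('K')(l, A) = Mul(Add(l, 3), Pow(Add(A, -6), -1)) = Mul(Add(3, l), Pow(Add(-6, A), -1)) = Mul(Pow(Add(-6, A), -1), Add(3, l)))
Mul(-46417, Function('K')(-9, Function('T')(-2, -2))) = Mul(-46417, Mul(Pow(Add(-6, Mul(-2, Add(1, Mul(6, -2)))), -1), Add(3, -9))) = Mul(-46417, Mul(Pow(Add(-6, Mul(-2, Add(1, -12))), -1), -6)) = Mul(-46417, Mul(Pow(Add(-6, Mul(-2, -11)), -1), -6)) = Mul(-46417, Mul(Pow(Add(-6, 22), -1), -6)) = Mul(-46417, Mul(Pow(16, -1), -6)) = Mul(-46417, Mul(Rational(1, 16), -6)) = Mul(-46417, Rational(-3, 8)) = Rational(139251, 8)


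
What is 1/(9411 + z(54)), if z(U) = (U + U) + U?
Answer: 1/9573 ≈ 0.00010446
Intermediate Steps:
z(U) = 3*U (z(U) = 2*U + U = 3*U)
1/(9411 + z(54)) = 1/(9411 + 3*54) = 1/(9411 + 162) = 1/9573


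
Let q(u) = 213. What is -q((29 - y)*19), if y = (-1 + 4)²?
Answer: -213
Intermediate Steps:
y = 9 (y = 3² = 9)
-q((29 - y)*19) = -1*213 = -213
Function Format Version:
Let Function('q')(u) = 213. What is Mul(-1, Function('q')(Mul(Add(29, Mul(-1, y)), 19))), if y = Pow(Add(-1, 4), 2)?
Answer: -213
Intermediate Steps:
y = 9 (y = Pow(3, 2) = 9)
Mul(-1, Function('q')(Mul(Add(29, Mul(-1, y)), 19))) = Mul(-1, 213) = -213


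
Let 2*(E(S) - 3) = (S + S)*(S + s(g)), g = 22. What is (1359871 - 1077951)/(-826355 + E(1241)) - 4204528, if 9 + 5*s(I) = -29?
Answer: -14806189283536/3521487 ≈ -4.2045e+6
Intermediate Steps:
s(I) = -38/5 (s(I) = -9/5 + (⅕)*(-29) = -9/5 - 29/5 = -38/5)
E(S) = 3 + S*(-38/5 + S) (E(S) = 3 + ((S + S)*(S - 38/5))/2 = 3 + ((2*S)*(-38/5 + S))/2 = 3 + (2*S*(-38/5 + S))/2 = 3 + S*(-38/5 + S))
(1359871 - 1077951)/(-826355 + E(1241)) - 4204528 = (1359871 - 1077951)/(-826355 + (3 + 1241² - 38/5*1241)) - 4204528 = 281920/(-826355 + (3 + 1540081 - 47158/5)) - 4204528 = 281920/(-826355 + 7653262/5) - 4204528 = 281920/(3521487/5) - 4204528 = 281920*(5/3521487) - 4204528 = 1409600/3521487 - 4204528 = -14806189283536/3521487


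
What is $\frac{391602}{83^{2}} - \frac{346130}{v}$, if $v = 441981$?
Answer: $\frac{170696153992}{3044807109} \approx 56.061$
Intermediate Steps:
$\frac{391602}{83^{2}} - \frac{346130}{v} = \frac{391602}{83^{2}} - \frac{346130}{441981} = \frac{391602}{6889} - \frac{346130}{441981} = \frac{170696153992}{3044807109}$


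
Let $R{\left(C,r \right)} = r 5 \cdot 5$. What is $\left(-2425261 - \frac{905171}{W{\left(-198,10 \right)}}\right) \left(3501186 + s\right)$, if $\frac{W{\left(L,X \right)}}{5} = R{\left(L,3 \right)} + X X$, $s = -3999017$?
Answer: $\frac{1056899467463726}{875} \approx 1.2079 \cdot 10^{12}$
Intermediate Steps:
$R{\left(C,r \right)} = 25 r$ ($R{\left(C,r \right)} = 5 r 5 = 25 r$)
$W{\left(L,X \right)} = 375 + 5 X^{2}$ ($W{\left(L,X \right)} = 5 \left(25 \cdot 3 + X X\right) = 5 \left(75 + X^{2}\right) = 375 + 5 X^{2}$)
$\left(-2425261 - \frac{905171}{W{\left(-198,10 \right)}}\right) \left(3501186 + s\right) = \left(-2425261 - \frac{905171}{375 + 5 \cdot 10^{2}}\right) \left(3501186 - 3999017\right) = \left(-2425261 - \frac{905171}{375 + 5 \cdot 100}\right) \left(-497831\right) = \left(-2425261 - \frac{905171}{375 + 500}\right) \left(-497831\right) = \left(-2425261 - \frac{905171}{875}\right) \left(-497831\right) = \left(- \frac{2123008546}{875}\right) \left(-497831\right) = \frac{1056899467463726}{875}$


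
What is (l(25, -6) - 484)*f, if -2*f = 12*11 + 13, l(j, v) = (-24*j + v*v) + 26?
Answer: 74095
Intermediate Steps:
l(j, v) = 26 + v² - 24*j (l(j, v) = (-24*j + v²) + 26 = (v² - 24*j) + 26 = 26 + v² - 24*j)
f = -145/2 (f = -(12*11 + 13)/2 = -(132 + 13)/2 = -½*145 = -145/2 ≈ -72.500)
(l(25, -6) - 484)*f = ((26 + (-6)² - 24*25) - 484)*(-145/2) = ((26 + 36 - 600) - 484)*(-145/2) = (-538 - 484)*(-145/2) = -1022*(-145/2) = 74095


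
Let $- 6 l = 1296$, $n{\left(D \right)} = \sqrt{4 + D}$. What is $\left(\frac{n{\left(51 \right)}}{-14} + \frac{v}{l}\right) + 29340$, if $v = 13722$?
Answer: $\frac{1053953}{36} - \frac{\sqrt{55}}{14} \approx 29276.0$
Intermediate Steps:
$l = -216$ ($l = \left(- \frac{1}{6}\right) 1296 = -216$)
$\left(\frac{n{\left(51 \right)}}{-14} + \frac{v}{l}\right) + 29340 = \left(\frac{\sqrt{4 + 51}}{-14} + \frac{13722}{-216}\right) + 29340 = \left(\sqrt{55} \left(- \frac{1}{14}\right) + 13722 \left(- \frac{1}{216}\right)\right) + 29340 = \left(- \frac{\sqrt{55}}{14} - \frac{2287}{36}\right) + 29340 = \left(- \frac{2287}{36} - \frac{\sqrt{55}}{14}\right) + 29340 = \frac{1053953}{36} - \frac{\sqrt{55}}{14}$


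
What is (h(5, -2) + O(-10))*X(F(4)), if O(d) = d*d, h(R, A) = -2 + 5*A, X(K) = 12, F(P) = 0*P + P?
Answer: 1056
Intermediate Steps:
F(P) = P (F(P) = 0 + P = P)
O(d) = d²
(h(5, -2) + O(-10))*X(F(4)) = ((-2 + 5*(-2)) + (-10)²)*12 = ((-2 - 10) + 100)*12 = (-12 + 100)*12 = 88*12 = 1056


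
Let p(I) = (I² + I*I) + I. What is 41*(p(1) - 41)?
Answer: -1558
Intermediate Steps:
p(I) = I + 2*I² (p(I) = (I² + I²) + I = 2*I² + I = I + 2*I²)
41*(p(1) - 41) = 41*(1*(1 + 2*1) - 41) = 41*(1*(1 + 2) - 41) = 41*(1*3 - 41) = 41*(3 - 41) = 41*(-38) = -1558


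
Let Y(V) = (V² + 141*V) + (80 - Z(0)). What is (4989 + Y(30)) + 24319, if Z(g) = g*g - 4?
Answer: 34522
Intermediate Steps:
Z(g) = -4 + g² (Z(g) = g² - 4 = -4 + g²)
Y(V) = 84 + V² + 141*V (Y(V) = (V² + 141*V) + (80 - (-4 + 0²)) = (V² + 141*V) + (80 - (-4 + 0)) = (V² + 141*V) + (80 - 1*(-4)) = (V² + 141*V) + (80 + 4) = (V² + 141*V) + 84 = 84 + V² + 141*V)
(4989 + Y(30)) + 24319 = (4989 + (84 + 30² + 141*30)) + 24319 = (4989 + (84 + 900 + 4230)) + 24319 = (4989 + 5214) + 24319 = 10203 + 24319 = 34522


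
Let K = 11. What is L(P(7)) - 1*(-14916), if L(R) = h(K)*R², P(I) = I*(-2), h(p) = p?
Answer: 17072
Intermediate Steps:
P(I) = -2*I
L(R) = 11*R²
L(P(7)) - 1*(-14916) = 11*(-2*7)² - 1*(-14916) = 11*(-14)² + 14916 = 11*196 + 14916 = 2156 + 14916 = 17072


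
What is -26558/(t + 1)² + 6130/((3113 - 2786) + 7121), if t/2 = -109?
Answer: 927057/3578764 ≈ 0.25904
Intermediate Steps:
t = -218 (t = 2*(-109) = -218)
-26558/(t + 1)² + 6130/((3113 - 2786) + 7121) = -26558/(-218 + 1)² + 6130/((3113 - 2786) + 7121) = -26558/((-217)²) + 6130/(327 + 7121) = -26558/47089 + 6130/7448 = -26558*1/47089 + 6130*(1/7448) = -542/961 + 3065/3724 = 927057/3578764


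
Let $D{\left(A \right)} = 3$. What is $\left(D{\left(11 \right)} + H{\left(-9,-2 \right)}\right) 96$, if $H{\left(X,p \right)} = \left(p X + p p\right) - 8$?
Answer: $1632$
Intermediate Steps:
$H{\left(X,p \right)} = -8 + p^{2} + X p$ ($H{\left(X,p \right)} = \left(X p + p^{2}\right) - 8 = \left(p^{2} + X p\right) - 8 = -8 + p^{2} + X p$)
$\left(D{\left(11 \right)} + H{\left(-9,-2 \right)}\right) 96 = \left(3 - \left(-10 - 4\right)\right) 96 = \left(3 + \left(-8 + 4 + 18\right)\right) 96 = \left(3 + 14\right) 96 = 17 \cdot 96 = 1632$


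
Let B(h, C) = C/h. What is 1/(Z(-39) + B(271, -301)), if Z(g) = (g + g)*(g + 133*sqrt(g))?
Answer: 223325951/308923850713885 + 761876934*I*sqrt(39)/308923850713885 ≈ 7.2292e-7 + 1.5402e-5*I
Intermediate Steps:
Z(g) = 2*g*(g + 133*sqrt(g)) (Z(g) = (2*g)*(g + 133*sqrt(g)) = 2*g*(g + 133*sqrt(g)))
1/(Z(-39) + B(271, -301)) = 1/((2*(-39)**2 + 266*(-39)**(3/2)) - 301/271) = 1/((2*1521 + 266*(-39*I*sqrt(39))) - 301*1/271) = 1/((3042 - 10374*I*sqrt(39)) - 301/271) = 1/(824081/271 - 10374*I*sqrt(39))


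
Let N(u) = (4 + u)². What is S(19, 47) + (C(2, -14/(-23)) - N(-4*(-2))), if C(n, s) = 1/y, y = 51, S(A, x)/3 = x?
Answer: -152/51 ≈ -2.9804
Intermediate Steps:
S(A, x) = 3*x
C(n, s) = 1/51
S(19, 47) + (C(2, -14/(-23)) - N(-4*(-2))) = 3*47 + (1/51 - (4 - 4*(-2))²) = 141 + (1/51 - (4 + 8)²) = 141 + (1/51 - 1*12²) = 141 + (1/51 - 1*144) = 141 + (1/51 - 144) = 141 - 7343/51 = -152/51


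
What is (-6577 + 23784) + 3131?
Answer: 20338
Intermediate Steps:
(-6577 + 23784) + 3131 = 17207 + 3131 = 20338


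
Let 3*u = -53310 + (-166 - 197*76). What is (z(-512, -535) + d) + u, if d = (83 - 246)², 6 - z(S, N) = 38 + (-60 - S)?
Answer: 3269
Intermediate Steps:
z(S, N) = 28 + S (z(S, N) = 6 - (38 + (-60 - S)) = 6 - (-22 - S) = 6 + (22 + S) = 28 + S)
d = 26569 (d = (-163)² = 26569)
u = -22816 (u = (-53310 + (-166 - 197*76))/3 = (-53310 + (-166 - 14972))/3 = (-53310 - 15138)/3 = (⅓)*(-68448) = -22816)
(z(-512, -535) + d) + u = ((28 - 512) + 26569) - 22816 = (-484 + 26569) - 22816 = 26085 - 22816 = 3269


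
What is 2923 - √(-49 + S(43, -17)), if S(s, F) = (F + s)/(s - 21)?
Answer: 2923 - I*√5786/11 ≈ 2923.0 - 6.9151*I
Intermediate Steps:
S(s, F) = (F + s)/(-21 + s)
2923 - √(-49 + S(43, -17)) = 2923 - √(-49 + (-17 + 43)/(-21 + 43)) = 2923 - √(-49 + 26/22) = 2923 - √(-49 + (1/22)*26) = 2923 - √(-49 + 13/11) = 2923 - √(-526/11) = 2923 - I*√5786/11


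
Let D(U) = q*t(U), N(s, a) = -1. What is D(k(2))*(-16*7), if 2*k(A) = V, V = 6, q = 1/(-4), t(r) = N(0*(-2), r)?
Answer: -28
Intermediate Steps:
t(r) = -1
q = -1/4 ≈ -0.25000
k(A) = 3 (k(A) = (1/2)*6 = 3)
D(U) = 1/4 (D(U) = -1/4*(-1) = 1/4)
D(k(2))*(-16*7) = (-16*7)/4 = (1/4)*(-112) = -28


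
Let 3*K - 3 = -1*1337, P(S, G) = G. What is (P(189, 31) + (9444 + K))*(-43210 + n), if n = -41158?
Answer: -2285613488/3 ≈ -7.6187e+8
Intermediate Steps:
K = -1334/3 (K = 1 + (-1*1337)/3 = 1 + (⅓)*(-1337) = 1 - 1337/3 = -1334/3 ≈ -444.67)
(P(189, 31) + (9444 + K))*(-43210 + n) = (31 + (9444 - 1334/3))*(-43210 - 41158) = (31 + 26998/3)*(-84368) = (27091/3)*(-84368) = -2285613488/3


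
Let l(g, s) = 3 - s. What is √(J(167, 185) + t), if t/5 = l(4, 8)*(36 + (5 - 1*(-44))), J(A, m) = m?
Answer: 2*I*√485 ≈ 44.045*I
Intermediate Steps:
t = -2125 (t = 5*((3 - 1*8)*(36 + (5 - 1*(-44)))) = 5*((3 - 8)*(36 + (5 + 44))) = 5*(-5*(36 + 49)) = 5*(-5*85) = 5*(-425) = -2125)
√(J(167, 185) + t) = √(185 - 2125) = √(-1940) = 2*I*√485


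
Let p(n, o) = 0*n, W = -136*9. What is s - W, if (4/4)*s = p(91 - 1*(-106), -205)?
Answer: 1224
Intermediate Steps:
W = -1224
p(n, o) = 0
s = 0
s - W = 0 - 1*(-1224) = 0 + 1224 = 1224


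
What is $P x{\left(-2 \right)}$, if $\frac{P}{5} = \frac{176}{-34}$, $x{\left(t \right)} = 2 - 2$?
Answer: $0$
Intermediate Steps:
$x{\left(t \right)} = 0$
$P = - \frac{440}{17}$ ($P = 5 \frac{176}{-34} = 5 \cdot 176 \left(- \frac{1}{34}\right) = 5 \left(- \frac{88}{17}\right) = - \frac{440}{17} \approx -25.882$)
$P x{\left(-2 \right)} = \left(- \frac{440}{17}\right) 0 = 0$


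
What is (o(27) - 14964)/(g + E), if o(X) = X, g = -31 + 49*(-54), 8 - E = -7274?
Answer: -4979/1535 ≈ -3.2436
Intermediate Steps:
E = 7282 (E = 8 - 1*(-7274) = 8 + 7274 = 7282)
g = -2677 (g = -31 - 2646 = -2677)
(o(27) - 14964)/(g + E) = (27 - 14964)/(-2677 + 7282) = -14937/4605 = -14937*1/4605 = -4979/1535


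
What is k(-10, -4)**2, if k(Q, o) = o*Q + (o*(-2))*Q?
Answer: 1600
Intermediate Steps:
k(Q, o) = -Q*o (k(Q, o) = Q*o + (-2*o)*Q = Q*o - 2*Q*o = -Q*o)
k(-10, -4)**2 = (-1*(-10)*(-4))**2 = (-40)**2 = 1600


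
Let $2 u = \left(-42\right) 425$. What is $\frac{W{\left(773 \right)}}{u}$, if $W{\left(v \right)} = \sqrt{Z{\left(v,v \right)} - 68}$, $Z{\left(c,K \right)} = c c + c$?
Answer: $- \frac{\sqrt{598234}}{8925} \approx -0.086662$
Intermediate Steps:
$Z{\left(c,K \right)} = c + c^{2}$ ($Z{\left(c,K \right)} = c^{2} + c = c + c^{2}$)
$u = -8925$ ($u = \frac{\left(-42\right) 425}{2} = \frac{1}{2} \left(-17850\right) = -8925$)
$W{\left(v \right)} = \sqrt{-68 + v \left(1 + v\right)}$ ($W{\left(v \right)} = \sqrt{v \left(1 + v\right) - 68} = \sqrt{-68 + v \left(1 + v\right)}$)
$\frac{W{\left(773 \right)}}{u} = \frac{\sqrt{-68 + 773 \left(1 + 773\right)}}{-8925} = \sqrt{-68 + 773 \cdot 774} \left(- \frac{1}{8925}\right) = \sqrt{-68 + 598302} \left(- \frac{1}{8925}\right) = \sqrt{598234} \left(- \frac{1}{8925}\right) = - \frac{\sqrt{598234}}{8925}$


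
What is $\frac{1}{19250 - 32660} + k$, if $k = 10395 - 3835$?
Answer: $\frac{87969599}{13410} \approx 6560.0$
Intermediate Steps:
$k = 6560$
$\frac{1}{19250 - 32660} + k = \frac{1}{19250 - 32660} + 6560 = \frac{1}{-13410} + 6560 = - \frac{1}{13410} + 6560 = \frac{87969599}{13410}$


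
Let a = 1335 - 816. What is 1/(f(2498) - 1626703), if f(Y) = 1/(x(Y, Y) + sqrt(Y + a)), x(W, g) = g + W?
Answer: -40597625139301/66040278598849346416 + sqrt(3017)/66040278598849346416 ≈ -6.1474e-7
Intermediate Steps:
x(W, g) = W + g
a = 519
f(Y) = 1/(sqrt(519 + Y) + 2*Y) (f(Y) = 1/((Y + Y) + sqrt(Y + 519)) = 1/(2*Y + sqrt(519 + Y)) = 1/(sqrt(519 + Y) + 2*Y))
1/(f(2498) - 1626703) = 1/(1/(sqrt(519 + 2498) + 2*2498) - 1626703) = 1/(1/(sqrt(3017) + 4996) - 1626703) = 1/(1/(4996 + sqrt(3017)) - 1626703) = 1/(-1626703 + 1/(4996 + sqrt(3017)))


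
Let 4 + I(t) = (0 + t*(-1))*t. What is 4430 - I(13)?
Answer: 4603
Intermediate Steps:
I(t) = -4 - t**2 (I(t) = -4 + (0 + t*(-1))*t = -4 + (0 - t)*t = -4 + (-t)*t = -4 - t**2)
4430 - I(13) = 4430 - (-4 - 1*13**2) = 4430 - (-4 - 1*169) = 4430 - (-4 - 169) = 4430 - 1*(-173) = 4430 + 173 = 4603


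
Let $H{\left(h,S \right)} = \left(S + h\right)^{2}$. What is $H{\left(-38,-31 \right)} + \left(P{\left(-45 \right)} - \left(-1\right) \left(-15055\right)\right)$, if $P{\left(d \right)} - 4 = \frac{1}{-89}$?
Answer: $- \frac{915811}{89} \approx -10290.0$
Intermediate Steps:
$P{\left(d \right)} = \frac{355}{89}$ ($P{\left(d \right)} = 4 + \frac{1}{-89} = 4 - \frac{1}{89} = \frac{355}{89}$)
$H{\left(-38,-31 \right)} + \left(P{\left(-45 \right)} - \left(-1\right) \left(-15055\right)\right) = \left(-31 - 38\right)^{2} + \left(\frac{355}{89} - \left(-1\right) \left(-15055\right)\right) = \left(-69\right)^{2} + \left(\frac{355}{89} - 15055\right) = 4761 + \left(\frac{355}{89} - 15055\right) = 4761 - \frac{1339540}{89} = - \frac{915811}{89}$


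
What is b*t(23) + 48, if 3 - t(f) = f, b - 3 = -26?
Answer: 508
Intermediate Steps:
b = -23 (b = 3 - 26 = -23)
t(f) = 3 - f
b*t(23) + 48 = -23*(3 - 1*23) + 48 = -23*(3 - 23) + 48 = -23*(-20) + 48 = 460 + 48 = 508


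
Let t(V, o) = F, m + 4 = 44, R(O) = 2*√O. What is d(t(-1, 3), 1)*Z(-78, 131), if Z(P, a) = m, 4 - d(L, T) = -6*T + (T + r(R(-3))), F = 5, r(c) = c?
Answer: 360 - 80*I*√3 ≈ 360.0 - 138.56*I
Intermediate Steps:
m = 40 (m = -4 + 44 = 40)
t(V, o) = 5
d(L, T) = 4 + 5*T - 2*I*√3 (d(L, T) = 4 - (-6*T + (T + 2*√(-3))) = 4 - (-6*T + (T + 2*(I*√3))) = 4 - (-6*T + (T + 2*I*√3)) = 4 - (-5*T + 2*I*√3) = 4 + (5*T - 2*I*√3) = 4 + 5*T - 2*I*√3)
Z(P, a) = 40
d(t(-1, 3), 1)*Z(-78, 131) = (4 + 5*1 - 2*I*√3)*40 = (4 + 5 - 2*I*√3)*40 = (9 - 2*I*√3)*40 = 360 - 80*I*√3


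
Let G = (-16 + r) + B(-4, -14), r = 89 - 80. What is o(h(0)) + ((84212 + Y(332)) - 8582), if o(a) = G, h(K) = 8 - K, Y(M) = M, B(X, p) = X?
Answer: 75951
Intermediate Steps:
r = 9
G = -11 (G = (-16 + 9) - 4 = -7 - 4 = -11)
o(a) = -11
o(h(0)) + ((84212 + Y(332)) - 8582) = -11 + ((84212 + 332) - 8582) = -11 + (84544 - 8582) = -11 + 75962 = 75951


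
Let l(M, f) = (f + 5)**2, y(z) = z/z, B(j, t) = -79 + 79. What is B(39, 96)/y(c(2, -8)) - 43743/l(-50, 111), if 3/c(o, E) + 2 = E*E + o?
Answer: -43743/13456 ≈ -3.2508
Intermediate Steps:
B(j, t) = 0
c(o, E) = 3/(-2 + o + E**2) (c(o, E) = 3/(-2 + (E*E + o)) = 3/(-2 + (E**2 + o)) = 3/(-2 + (o + E**2)) = 3/(-2 + o + E**2))
y(z) = 1
l(M, f) = (5 + f)**2
B(39, 96)/y(c(2, -8)) - 43743/l(-50, 111) = 0/1 - 43743/(5 + 111)**2 = 0*1 - 43743/(116**2) = 0 - 43743/13456 = -43743/13456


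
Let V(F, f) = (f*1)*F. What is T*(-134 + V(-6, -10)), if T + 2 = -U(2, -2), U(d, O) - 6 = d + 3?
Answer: 962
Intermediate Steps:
U(d, O) = 9 + d (U(d, O) = 6 + (d + 3) = 6 + (3 + d) = 9 + d)
V(F, f) = F*f (V(F, f) = f*F = F*f)
T = -13 (T = -2 - (9 + 2) = -2 - 1*11 = -2 - 11 = -13)
T*(-134 + V(-6, -10)) = -13*(-134 - 6*(-10)) = -13*(-134 + 60) = -13*(-74) = 962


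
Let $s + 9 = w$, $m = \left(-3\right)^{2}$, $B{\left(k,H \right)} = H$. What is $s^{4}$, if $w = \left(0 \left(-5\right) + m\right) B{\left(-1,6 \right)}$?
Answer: $4100625$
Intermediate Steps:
$m = 9$
$w = 54$ ($w = \left(0 \left(-5\right) + 9\right) 6 = \left(0 + 9\right) 6 = 9 \cdot 6 = 54$)
$s = 45$ ($s = -9 + 54 = 45$)
$s^{4} = 45^{4} = 4100625$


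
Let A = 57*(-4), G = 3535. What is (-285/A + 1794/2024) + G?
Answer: 77817/22 ≈ 3537.1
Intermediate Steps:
A = -228
(-285/A + 1794/2024) + G = (-285/(-228) + 1794/2024) + 3535 = (-285*(-1/228) + 1794*(1/2024)) + 3535 = (5/4 + 39/44) + 3535 = 47/22 + 3535 = 77817/22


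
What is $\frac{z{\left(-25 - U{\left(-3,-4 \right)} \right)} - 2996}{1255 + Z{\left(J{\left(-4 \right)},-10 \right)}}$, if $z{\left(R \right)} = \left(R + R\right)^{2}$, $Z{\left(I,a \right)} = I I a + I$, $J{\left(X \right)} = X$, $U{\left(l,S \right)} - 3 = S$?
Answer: $- \frac{692}{1091} \approx -0.63428$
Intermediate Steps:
$U{\left(l,S \right)} = 3 + S$
$Z{\left(I,a \right)} = I + a I^{2}$ ($Z{\left(I,a \right)} = I^{2} a + I = a I^{2} + I = I + a I^{2}$)
$z{\left(R \right)} = 4 R^{2}$ ($z{\left(R \right)} = \left(2 R\right)^{2} = 4 R^{2}$)
$\frac{z{\left(-25 - U{\left(-3,-4 \right)} \right)} - 2996}{1255 + Z{\left(J{\left(-4 \right)},-10 \right)}} = \frac{4 \left(-25 - \left(3 - 4\right)\right)^{2} - 2996}{1255 - 4 \left(1 - -40\right)} = \frac{4 \left(-25 - -1\right)^{2} - 2996}{1255 - 4 \left(1 + 40\right)} = \frac{4 \left(-25 + 1\right)^{2} - 2996}{1255 - 164} = \frac{4 \left(-24\right)^{2} - 2996}{1255 - 164} = \frac{4 \cdot 576 - 2996}{1091} = \left(2304 - 2996\right) \frac{1}{1091} = \left(-692\right) \frac{1}{1091} = - \frac{692}{1091}$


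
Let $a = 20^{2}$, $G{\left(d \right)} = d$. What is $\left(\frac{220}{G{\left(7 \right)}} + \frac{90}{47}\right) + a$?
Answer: $\frac{142570}{329} \approx 433.34$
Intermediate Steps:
$a = 400$
$\left(\frac{220}{G{\left(7 \right)}} + \frac{90}{47}\right) + a = \left(\frac{220}{7} + \frac{90}{47}\right) + 400 = \frac{10970}{329} + 400 = \frac{142570}{329}$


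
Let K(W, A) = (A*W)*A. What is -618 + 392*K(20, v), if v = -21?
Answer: 3456822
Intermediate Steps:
K(W, A) = W*A²
-618 + 392*K(20, v) = -618 + 392*(20*(-21)²) = -618 + 392*(20*441) = -618 + 392*8820 = -618 + 3457440 = 3456822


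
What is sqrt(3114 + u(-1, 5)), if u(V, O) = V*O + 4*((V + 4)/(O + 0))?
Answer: sqrt(77785)/5 ≈ 55.780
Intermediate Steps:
u(V, O) = O*V + 4*(4 + V)/O (u(V, O) = O*V + 4*((4 + V)/O) = O*V + 4*(4 + V)/O)
sqrt(3114 + u(-1, 5)) = sqrt(3114 + (16 + 4*(-1) - 1*5**2)/5) = sqrt(3114 + (16 - 4 - 1*25)/5) = sqrt(3114 + (16 - 4 - 25)/5) = sqrt(3114 + (1/5)*(-13)) = sqrt(3114 - 13/5) = sqrt(15557/5) = sqrt(77785)/5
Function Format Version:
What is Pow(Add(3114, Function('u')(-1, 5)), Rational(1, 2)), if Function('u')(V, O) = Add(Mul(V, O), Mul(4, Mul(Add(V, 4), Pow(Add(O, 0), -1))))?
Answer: Mul(Rational(1, 5), Pow(77785, Rational(1, 2))) ≈ 55.780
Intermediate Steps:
Function('u')(V, O) = Add(Mul(O, V), Mul(4, Pow(O, -1), Add(4, V))) (Function('u')(V, O) = Add(Mul(O, V), Mul(4, Mul(Add(4, V), Pow(O, -1)))) = Add(Mul(O, V), Mul(4, Mul(Pow(O, -1), Add(4, V)))) = Add(Mul(O, V), Mul(4, Pow(O, -1), Add(4, V))))
Pow(Add(3114, Function('u')(-1, 5)), Rational(1, 2)) = Pow(Add(3114, Mul(Pow(5, -1), Add(16, Mul(4, -1), Mul(-1, Pow(5, 2))))), Rational(1, 2)) = Pow(Add(3114, Mul(Rational(1, 5), Add(16, -4, Mul(-1, 25)))), Rational(1, 2)) = Pow(Add(3114, Mul(Rational(1, 5), Add(16, -4, -25))), Rational(1, 2)) = Pow(Add(3114, Mul(Rational(1, 5), -13)), Rational(1, 2)) = Pow(Add(3114, Rational(-13, 5)), Rational(1, 2)) = Pow(Rational(15557, 5), Rational(1, 2)) = Mul(Rational(1, 5), Pow(77785, Rational(1, 2)))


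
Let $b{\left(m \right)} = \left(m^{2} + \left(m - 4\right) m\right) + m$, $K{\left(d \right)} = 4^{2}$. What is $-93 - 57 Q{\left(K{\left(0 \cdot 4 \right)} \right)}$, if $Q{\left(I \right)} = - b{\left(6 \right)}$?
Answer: $2985$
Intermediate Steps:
$K{\left(d \right)} = 16$
$b{\left(m \right)} = m + m^{2} + m \left(-4 + m\right)$ ($b{\left(m \right)} = \left(m^{2} + \left(m - 4\right) m\right) + m = \left(m^{2} + \left(-4 + m\right) m\right) + m = \left(m^{2} + m \left(-4 + m\right)\right) + m = m + m^{2} + m \left(-4 + m\right)$)
$Q{\left(I \right)} = -54$ ($Q{\left(I \right)} = - 6 \left(-3 + 2 \cdot 6\right) = - 6 \left(-3 + 12\right) = - 6 \cdot 9 = \left(-1\right) 54 = -54$)
$-93 - 57 Q{\left(K{\left(0 \cdot 4 \right)} \right)} = -93 - -3078 = -93 + 3078 = 2985$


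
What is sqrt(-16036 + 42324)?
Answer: 4*sqrt(1643) ≈ 162.14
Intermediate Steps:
sqrt(-16036 + 42324) = sqrt(26288) = 4*sqrt(1643)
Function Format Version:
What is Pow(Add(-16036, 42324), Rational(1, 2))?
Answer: Mul(4, Pow(1643, Rational(1, 2))) ≈ 162.14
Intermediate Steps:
Pow(Add(-16036, 42324), Rational(1, 2)) = Pow(26288, Rational(1, 2)) = Mul(4, Pow(1643, Rational(1, 2)))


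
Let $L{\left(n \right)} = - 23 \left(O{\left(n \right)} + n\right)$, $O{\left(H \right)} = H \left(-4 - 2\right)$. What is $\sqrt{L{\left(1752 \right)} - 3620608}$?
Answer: $2 i \sqrt{854782} \approx 1849.1 i$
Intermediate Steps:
$O{\left(H \right)} = - 6 H$ ($O{\left(H \right)} = H \left(-6\right) = - 6 H$)
$L{\left(n \right)} = 115 n$ ($L{\left(n \right)} = - 23 \left(- 6 n + n\right) = - 23 \left(- 5 n\right) = 115 n$)
$\sqrt{L{\left(1752 \right)} - 3620608} = \sqrt{115 \cdot 1752 - 3620608} = \sqrt{201480 - 3620608} = \sqrt{-3419128} = 2 i \sqrt{854782}$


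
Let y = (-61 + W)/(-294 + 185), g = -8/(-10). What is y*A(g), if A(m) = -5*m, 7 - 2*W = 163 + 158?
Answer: -8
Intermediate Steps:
g = ⅘ (g = -8*(-⅒) = ⅘ ≈ 0.80000)
W = -157 (W = 7/2 - (163 + 158)/2 = 7/2 - ½*321 = 7/2 - 321/2 = -157)
y = 2 (y = (-61 - 157)/(-294 + 185) = -218/(-109) = -218*(-1/109) = 2)
y*A(g) = 2*(-5*⅘) = 2*(-4) = -8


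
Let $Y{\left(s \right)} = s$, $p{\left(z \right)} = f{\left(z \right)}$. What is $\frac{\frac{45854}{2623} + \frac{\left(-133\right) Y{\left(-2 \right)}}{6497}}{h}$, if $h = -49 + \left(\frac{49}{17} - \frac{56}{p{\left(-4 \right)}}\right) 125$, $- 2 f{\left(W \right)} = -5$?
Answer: $- \frac{1269097413}{180249331087} \approx -0.0070408$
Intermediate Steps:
$f{\left(W \right)} = \frac{5}{2}$ ($f{\left(W \right)} = \left(- \frac{1}{2}\right) \left(-5\right) = \frac{5}{2}$)
$p{\left(z \right)} = \frac{5}{2}$
$h = - \frac{42308}{17}$ ($h = -49 + \left(\frac{49}{17} - \frac{56}{\frac{5}{2}}\right) 125 = -49 + \left(49 \cdot \frac{1}{17} - \frac{112}{5}\right) 125 = -49 + \left(\frac{49}{17} - \frac{112}{5}\right) 125 = -49 - \frac{41475}{17} = - \frac{42308}{17} \approx -2488.7$)
$\frac{\frac{45854}{2623} + \frac{\left(-133\right) Y{\left(-2 \right)}}{6497}}{h} = \frac{\frac{45854}{2623} + \frac{\left(-133\right) \left(-2\right)}{6497}}{- \frac{42308}{17}} = \left(45854 \cdot \frac{1}{2623} + 266 \cdot \frac{1}{6497}\right) \left(- \frac{17}{42308}\right) = \left(\frac{45854}{2623} + \frac{266}{6497}\right) \left(- \frac{17}{42308}\right) = \frac{298611156}{17041631} \left(- \frac{17}{42308}\right) = - \frac{1269097413}{180249331087}$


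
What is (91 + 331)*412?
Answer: 173864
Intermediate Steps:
(91 + 331)*412 = 422*412 = 173864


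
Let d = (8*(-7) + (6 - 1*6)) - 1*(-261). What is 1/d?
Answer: 1/205 ≈ 0.0048781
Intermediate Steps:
d = 205 (d = (-56 + (6 - 6)) + 261 = (-56 + 0) + 261 = -56 + 261 = 205)
1/d = 1/205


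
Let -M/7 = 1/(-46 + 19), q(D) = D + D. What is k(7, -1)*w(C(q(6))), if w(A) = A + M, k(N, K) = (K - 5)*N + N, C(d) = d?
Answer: -11585/27 ≈ -429.07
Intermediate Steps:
q(D) = 2*D
M = 7/27 (M = -7/(-46 + 19) = -7/(-27) = -7*(-1/27) = 7/27 ≈ 0.25926)
k(N, K) = N + N*(-5 + K) (k(N, K) = (-5 + K)*N + N = N*(-5 + K) + N = N + N*(-5 + K))
w(A) = 7/27 + A (w(A) = A + 7/27 = 7/27 + A)
k(7, -1)*w(C(q(6))) = (7*(-4 - 1))*(7/27 + 2*6) = (7*(-5))*(7/27 + 12) = -35*331/27 = -11585/27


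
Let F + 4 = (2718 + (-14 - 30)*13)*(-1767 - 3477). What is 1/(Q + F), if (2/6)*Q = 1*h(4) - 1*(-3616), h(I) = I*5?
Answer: -1/11242720 ≈ -8.8946e-8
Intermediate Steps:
h(I) = 5*I
Q = 10908 (Q = 3*(1*(5*4) - 1*(-3616)) = 3*(1*20 + 3616) = 3*(20 + 3616) = 3*3636 = 10908)
F = -11253628 (F = -4 + (2718 + (-14 - 30)*13)*(-1767 - 3477) = -4 + (2718 - 44*13)*(-5244) = -4 + (2718 - 572)*(-5244) = -4 + 2146*(-5244) = -4 - 11253624 = -11253628)
1/(Q + F) = 1/(10908 - 11253628) = 1/(-11242720) = -1/11242720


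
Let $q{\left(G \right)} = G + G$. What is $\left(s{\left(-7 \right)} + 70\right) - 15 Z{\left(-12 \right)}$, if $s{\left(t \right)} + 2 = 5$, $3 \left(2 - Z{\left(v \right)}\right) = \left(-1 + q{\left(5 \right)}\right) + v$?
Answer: $28$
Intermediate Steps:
$q{\left(G \right)} = 2 G$
$Z{\left(v \right)} = -1 - \frac{v}{3}$ ($Z{\left(v \right)} = 2 - \frac{\left(-1 + 2 \cdot 5\right) + v}{3} = 2 - \frac{\left(-1 + 10\right) + v}{3} = 2 - \frac{9 + v}{3} = 2 - \left(3 + \frac{v}{3}\right) = -1 - \frac{v}{3}$)
$s{\left(t \right)} = 3$ ($s{\left(t \right)} = -2 + 5 = 3$)
$\left(s{\left(-7 \right)} + 70\right) - 15 Z{\left(-12 \right)} = \left(3 + 70\right) - 15 \left(-1 - -4\right) = 73 - 15 \left(-1 + 4\right) = 73 - 45 = 28$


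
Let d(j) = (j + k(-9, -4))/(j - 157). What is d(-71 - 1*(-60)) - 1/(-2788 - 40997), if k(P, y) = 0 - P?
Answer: 2089/175140 ≈ 0.011928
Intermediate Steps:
k(P, y) = -P
d(j) = (9 + j)/(-157 + j) (d(j) = (j - 1*(-9))/(j - 157) = (j + 9)/(-157 + j) = (9 + j)/(-157 + j))
d(-71 - 1*(-60)) - 1/(-2788 - 40997) = (9 + (-71 - 1*(-60)))/(-157 + (-71 - 1*(-60))) - 1/(-2788 - 40997) = (9 + (-71 + 60))/(-157 + (-71 + 60)) - 1/(-43785) = (9 - 11)/(-157 - 11) - 1*(-1/43785) = -2/(-168) + 1/43785 = -1/168*(-2) + 1/43785 = 1/84 + 1/43785 = 2089/175140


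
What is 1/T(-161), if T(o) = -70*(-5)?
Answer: 1/350 ≈ 0.0028571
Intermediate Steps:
T(o) = 350
1/T(-161) = 1/350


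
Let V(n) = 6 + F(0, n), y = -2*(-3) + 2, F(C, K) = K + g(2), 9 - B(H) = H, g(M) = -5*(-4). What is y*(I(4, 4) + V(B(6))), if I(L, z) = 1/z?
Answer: 234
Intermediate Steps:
g(M) = 20
B(H) = 9 - H
F(C, K) = 20 + K (F(C, K) = K + 20 = 20 + K)
y = 8 (y = 6 + 2 = 8)
V(n) = 26 + n (V(n) = 6 + (20 + n) = 26 + n)
y*(I(4, 4) + V(B(6))) = 8*(1/4 + (26 + (9 - 1*6))) = 8*(¼ + (26 + (9 - 6))) = 8*(¼ + (26 + 3)) = 8*(¼ + 29) = 8*(117/4) = 234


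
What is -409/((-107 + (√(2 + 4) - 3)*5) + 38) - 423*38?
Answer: -18495448/1151 + 2045*√6/6906 ≈ -16068.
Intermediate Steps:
-409/((-107 + (√(2 + 4) - 3)*5) + 38) - 423*38 = -409/((-107 + (√6 - 3)*5) + 38) - 16074 = -409/((-107 + (-3 + √6)*5) + 38) - 16074 = -409/((-107 + (-15 + 5*√6)) + 38) - 16074 = -409/((-122 + 5*√6) + 38) - 16074 = -409/(-84 + 5*√6) - 16074 = -16074 - 409/(-84 + 5*√6)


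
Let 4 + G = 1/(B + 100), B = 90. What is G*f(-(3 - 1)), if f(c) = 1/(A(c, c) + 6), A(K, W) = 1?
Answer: -759/1330 ≈ -0.57068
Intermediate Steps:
f(c) = ⅐ (f(c) = 1/(1 + 6) = 1/7 = ⅐)
G = -759/190 (G = -4 + 1/(90 + 100) = -4 + 1/190 = -759/190 ≈ -3.9947)
G*f(-(3 - 1)) = -759/190*⅐ = -759/1330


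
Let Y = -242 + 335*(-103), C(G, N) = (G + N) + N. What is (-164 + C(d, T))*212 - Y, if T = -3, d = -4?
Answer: -2141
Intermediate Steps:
C(G, N) = G + 2*N
Y = -34747 (Y = -242 - 34505 = -34747)
(-164 + C(d, T))*212 - Y = (-164 + (-4 + 2*(-3)))*212 - 1*(-34747) = (-164 + (-4 - 6))*212 + 34747 = (-164 - 10)*212 + 34747 = -174*212 + 34747 = -36888 + 34747 = -2141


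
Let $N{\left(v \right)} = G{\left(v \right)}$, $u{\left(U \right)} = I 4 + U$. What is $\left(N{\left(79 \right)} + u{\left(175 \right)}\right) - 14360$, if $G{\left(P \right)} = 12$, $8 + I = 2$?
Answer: $-14197$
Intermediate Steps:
$I = -6$ ($I = -8 + 2 = -6$)
$u{\left(U \right)} = -24 + U$ ($u{\left(U \right)} = \left(-6\right) 4 + U = -24 + U$)
$N{\left(v \right)} = 12$
$\left(N{\left(79 \right)} + u{\left(175 \right)}\right) - 14360 = \left(12 + \left(-24 + 175\right)\right) - 14360 = \left(12 + 151\right) - 14360 = 163 - 14360 = -14197$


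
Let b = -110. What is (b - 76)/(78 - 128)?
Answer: 93/25 ≈ 3.7200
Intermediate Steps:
(b - 76)/(78 - 128) = (-110 - 76)/(78 - 128) = -186/(-50) = -186*(-1/50) = 93/25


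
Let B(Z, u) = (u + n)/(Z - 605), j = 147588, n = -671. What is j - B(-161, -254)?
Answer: 113051483/766 ≈ 1.4759e+5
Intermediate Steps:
B(Z, u) = (-671 + u)/(-605 + Z) (B(Z, u) = (u - 671)/(Z - 605) = (-671 + u)/(-605 + Z))
j - B(-161, -254) = 147588 - (-671 - 254)/(-605 - 161) = 147588 - (-925)/(-766) = 147588 - (-1)*(-925)/766 = 147588 - 1*925/766 = 147588 - 925/766 = 113051483/766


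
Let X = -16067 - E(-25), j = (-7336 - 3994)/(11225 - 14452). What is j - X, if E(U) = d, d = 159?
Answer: 52372632/3227 ≈ 16230.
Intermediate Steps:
j = 11330/3227 (j = -11330/(-3227) = -11330*(-1/3227) = 11330/3227 ≈ 3.5110)
E(U) = 159
X = -16226 (X = -16067 - 1*159 = -16067 - 159 = -16226)
j - X = 11330/3227 - 1*(-16226) = 11330/3227 + 16226 = 52372632/3227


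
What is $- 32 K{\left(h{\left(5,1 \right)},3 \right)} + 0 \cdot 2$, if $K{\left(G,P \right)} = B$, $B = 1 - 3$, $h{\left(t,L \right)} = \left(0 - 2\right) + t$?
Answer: $64$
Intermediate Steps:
$h{\left(t,L \right)} = -2 + t$
$B = -2$
$K{\left(G,P \right)} = -2$
$- 32 K{\left(h{\left(5,1 \right)},3 \right)} + 0 \cdot 2 = \left(-32\right) \left(-2\right) + 0 \cdot 2 = 64 + 0 = 64$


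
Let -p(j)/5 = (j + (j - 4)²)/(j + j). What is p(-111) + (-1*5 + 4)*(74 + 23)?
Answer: 22018/111 ≈ 198.36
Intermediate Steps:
p(j) = -5*(j + (-4 + j)²)/(2*j) (p(j) = -5*(j + (j - 4)²)/(j + j) = -5*(j + (-4 + j)²)/(2*j))
p(-111) + (-1*5 + 4)*(74 + 23) = (5/2)*(-16 - 111*(7 - 1*(-111)))/(-111) + (-1*5 + 4)*(74 + 23) = (5/2)*(-1/111)*(-16 - 111*(7 + 111)) + (-5 + 4)*97 = (5/2)*(-1/111)*(-16 - 111*118) - 1*97 = (5/2)*(-1/111)*(-16 - 13098) - 97 = (5/2)*(-1/111)*(-13114) - 97 = 32785/111 - 97 = 22018/111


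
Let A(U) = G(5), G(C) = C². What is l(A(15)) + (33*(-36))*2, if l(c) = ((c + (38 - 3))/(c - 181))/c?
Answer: -154441/65 ≈ -2376.0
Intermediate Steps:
A(U) = 25 (A(U) = 5² = 25)
l(c) = (35 + c)/(c*(-181 + c)) (l(c) = ((c + 35)/(-181 + c))/c = ((35 + c)/(-181 + c))/c = (35 + c)/(c*(-181 + c)))
l(A(15)) + (33*(-36))*2 = (35 + 25)/(25*(-181 + 25)) + (33*(-36))*2 = (1/25)*60/(-156) - 1188*2 = (1/25)*(-1/156)*60 - 2376 = -1/65 - 2376 = -154441/65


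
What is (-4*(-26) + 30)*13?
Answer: 1742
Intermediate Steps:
(-4*(-26) + 30)*13 = (104 + 30)*13 = 134*13 = 1742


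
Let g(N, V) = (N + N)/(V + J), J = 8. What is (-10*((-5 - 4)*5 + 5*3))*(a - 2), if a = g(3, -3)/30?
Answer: -588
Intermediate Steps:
g(N, V) = 2*N/(8 + V) (g(N, V) = (N + N)/(V + 8) = (2*N)/(8 + V) = 2*N/(8 + V))
a = 1/25 (a = (2*3/(8 - 3))/30 = (2*3/5)*(1/30) = (2*3*(⅕))*(1/30) = (6/5)*(1/30) = 1/25 ≈ 0.040000)
(-10*((-5 - 4)*5 + 5*3))*(a - 2) = (-10*((-5 - 4)*5 + 5*3))*(1/25 - 2) = -10*(-9*5 + 15)*(-49/25) = -10*(-45 + 15)*(-49/25) = -10*(-30)*(-49/25) = 300*(-49/25) = -588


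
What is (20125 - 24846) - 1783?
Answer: -6504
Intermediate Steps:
(20125 - 24846) - 1783 = -4721 - 1783 = -6504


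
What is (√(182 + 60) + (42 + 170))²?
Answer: 45186 + 4664*√2 ≈ 51782.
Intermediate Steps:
(√(182 + 60) + (42 + 170))² = (√242 + 212)² = (11*√2 + 212)² = (212 + 11*√2)²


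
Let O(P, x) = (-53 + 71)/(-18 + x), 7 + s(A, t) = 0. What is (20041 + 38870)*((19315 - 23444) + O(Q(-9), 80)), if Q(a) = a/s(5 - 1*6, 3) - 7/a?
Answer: -7540018890/31 ≈ -2.4323e+8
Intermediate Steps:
s(A, t) = -7 (s(A, t) = -7 + 0 = -7)
Q(a) = -7/a - a/7 (Q(a) = a/(-7) - 7/a = a*(-⅐) - 7/a = -a/7 - 7/a = -7/a - a/7)
O(P, x) = 18/(-18 + x)
(20041 + 38870)*((19315 - 23444) + O(Q(-9), 80)) = (20041 + 38870)*((19315 - 23444) + 18/(-18 + 80)) = 58911*(-4129 + 18/62) = 58911*(-4129 + 18*(1/62)) = 58911*(-4129 + 9/31) = 58911*(-127990/31) = -7540018890/31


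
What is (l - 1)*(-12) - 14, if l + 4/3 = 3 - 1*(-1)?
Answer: -34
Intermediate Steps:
l = 8/3 (l = -4/3 + (3 - 1*(-1)) = -4/3 + (3 + 1) = -4/3 + 4 = 8/3 ≈ 2.6667)
(l - 1)*(-12) - 14 = (8/3 - 1)*(-12) - 14 = (5/3)*(-12) - 14 = -20 - 14 = -34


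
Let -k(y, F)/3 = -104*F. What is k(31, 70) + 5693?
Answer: 27533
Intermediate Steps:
k(y, F) = 312*F (k(y, F) = -(-312)*F = 312*F)
k(31, 70) + 5693 = 312*70 + 5693 = 21840 + 5693 = 27533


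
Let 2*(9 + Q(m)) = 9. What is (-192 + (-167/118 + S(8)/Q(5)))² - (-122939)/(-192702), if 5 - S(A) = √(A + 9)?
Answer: 456900894112777/12074321916 - 413174*√17/4779 ≈ 37484.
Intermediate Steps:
S(A) = 5 - √(9 + A) (S(A) = 5 - √(A + 9) = 5 - √(9 + A))
Q(m) = -9/2 (Q(m) = -9 + (½)*9 = -9 + 9/2 = -9/2)
(-192 + (-167/118 + S(8)/Q(5)))² - (-122939)/(-192702) = (-192 + (-167/118 + (5 - √(9 + 8))/(-9/2)))² - (-122939)/(-192702) = (-192 + (-167*1/118 + (5 - √17)*(-2/9)))² - (-122939)*(-1)/192702 = (-192 + (-167/118 + (-10/9 + 2*√17/9)))² - 1*122939/192702 = (-192 + (-2683/1062 + 2*√17/9))² - 122939/192702 = (-206587/1062 + 2*√17/9)² - 122939/192702 = -122939/192702 + (-206587/1062 + 2*√17/9)²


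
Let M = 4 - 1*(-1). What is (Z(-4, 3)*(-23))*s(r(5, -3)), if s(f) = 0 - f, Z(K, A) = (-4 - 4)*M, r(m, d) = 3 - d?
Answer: -5520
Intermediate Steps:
M = 5 (M = 4 + 1 = 5)
Z(K, A) = -40 (Z(K, A) = (-4 - 4)*5 = -8*5 = -40)
s(f) = -f
(Z(-4, 3)*(-23))*s(r(5, -3)) = (-40*(-23))*(-(3 - 1*(-3))) = 920*(-(3 + 3)) = 920*(-1*6) = 920*(-6) = -5520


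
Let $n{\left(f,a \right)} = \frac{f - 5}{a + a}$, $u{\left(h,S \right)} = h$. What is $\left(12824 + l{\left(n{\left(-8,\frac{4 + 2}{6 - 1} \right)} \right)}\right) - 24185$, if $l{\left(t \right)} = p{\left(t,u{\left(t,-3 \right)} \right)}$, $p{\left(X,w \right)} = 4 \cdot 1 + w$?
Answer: $- \frac{136349}{12} \approx -11362.0$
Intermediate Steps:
$n{\left(f,a \right)} = \frac{-5 + f}{2 a}$
$p{\left(X,w \right)} = 4 + w$
$l{\left(t \right)} = 4 + t$
$\left(12824 + l{\left(n{\left(-8,\frac{4 + 2}{6 - 1} \right)} \right)}\right) - 24185 = \left(12824 + \left(4 + \frac{-5 - 8}{2 \frac{4 + 2}{6 - 1}}\right)\right) - 24185 = \left(12824 + \left(4 + \frac{1}{2} \frac{1}{6 \cdot \frac{1}{5}} \left(-13\right)\right)\right) - 24185 = \left(12824 + \left(4 + \frac{1}{2} \frac{1}{\frac{6}{5}} \left(-13\right)\right)\right) - 24185 = \left(12824 + \left(4 + \frac{1}{2} \cdot \frac{5}{6} \left(-13\right)\right)\right) - 24185 = \left(12824 + \left(4 - \frac{65}{12}\right)\right) - 24185 = \left(12824 - \frac{17}{12}\right) - 24185 = \frac{153871}{12} - 24185 = - \frac{136349}{12}$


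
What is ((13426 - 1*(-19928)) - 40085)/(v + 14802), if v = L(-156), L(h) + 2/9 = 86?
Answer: -60579/133990 ≈ -0.45212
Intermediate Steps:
L(h) = 772/9 (L(h) = -2/9 + 86 = 772/9)
v = 772/9 ≈ 85.778
((13426 - 1*(-19928)) - 40085)/(v + 14802) = ((13426 - 1*(-19928)) - 40085)/(772/9 + 14802) = ((13426 + 19928) - 40085)/(133990/9) = (33354 - 40085)*(9/133990) = -6731*9/133990 = -60579/133990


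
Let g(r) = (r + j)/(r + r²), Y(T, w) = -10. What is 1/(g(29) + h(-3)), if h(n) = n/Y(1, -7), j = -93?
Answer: 870/197 ≈ 4.4162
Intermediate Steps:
g(r) = (-93 + r)/(r + r²) (g(r) = (r - 93)/(r + r²) = (-93 + r)/(r + r²))
h(n) = -n/10 (h(n) = n/(-10) = n*(-⅒) = -n/10)
1/(g(29) + h(-3)) = 1/((-93 + 29)/(29*(1 + 29)) - ⅒*(-3)) = 1/((1/29)*(-64)/30 + 3/10) = 1/((1/29)*(1/30)*(-64) + 3/10) = 1/(-32/435 + 3/10) = 1/(197/870) = 870/197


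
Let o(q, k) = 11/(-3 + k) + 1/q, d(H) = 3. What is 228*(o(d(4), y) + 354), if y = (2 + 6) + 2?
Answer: 568024/7 ≈ 81146.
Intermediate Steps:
y = 10 (y = 8 + 2 = 10)
o(q, k) = 1/q + 11/(-3 + k) (o(q, k) = 11/(-3 + k) + 1/q = 1/q + 11/(-3 + k))
228*(o(d(4), y) + 354) = 228*((-3 + 10 + 11*3)/(3*(-3 + 10)) + 354) = 228*((1/3)*(-3 + 10 + 33)/7 + 354) = 228*((1/3)*(1/7)*40 + 354) = 228*(40/21 + 354) = 228*(7474/21) = 568024/7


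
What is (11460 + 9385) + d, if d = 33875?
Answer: 54720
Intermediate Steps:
(11460 + 9385) + d = (11460 + 9385) + 33875 = 20845 + 33875 = 54720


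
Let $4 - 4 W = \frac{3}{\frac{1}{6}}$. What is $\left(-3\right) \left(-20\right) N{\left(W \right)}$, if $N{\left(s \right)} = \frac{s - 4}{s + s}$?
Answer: $\frac{450}{7} \approx 64.286$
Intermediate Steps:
$W = - \frac{7}{2}$ ($W = 1 - \frac{3 \frac{1}{\frac{1}{6}}}{4} = 1 - \frac{3 \cdot 6}{4} = 1 - \frac{9}{2} = - \frac{7}{2} \approx -3.5$)
$N{\left(s \right)} = \frac{-4 + s}{2 s}$
$\left(-3\right) \left(-20\right) N{\left(W \right)} = \left(-3\right) \left(-20\right) \frac{-4 - \frac{7}{2}}{2 \left(- \frac{7}{2}\right)} = 60 \cdot \frac{1}{2} \left(- \frac{2}{7}\right) \left(- \frac{15}{2}\right) = 60 \cdot \frac{15}{14} = \frac{450}{7}$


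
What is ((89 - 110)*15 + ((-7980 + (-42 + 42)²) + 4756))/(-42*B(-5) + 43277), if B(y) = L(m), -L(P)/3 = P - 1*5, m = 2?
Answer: -3539/42899 ≈ -0.082496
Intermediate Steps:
L(P) = 15 - 3*P (L(P) = -3*(P - 1*5) = -3*(P - 5) = -3*(-5 + P) = 15 - 3*P)
B(y) = 9 (B(y) = 15 - 3*2 = 15 - 6 = 9)
((89 - 110)*15 + ((-7980 + (-42 + 42)²) + 4756))/(-42*B(-5) + 43277) = ((89 - 110)*15 + ((-7980 + (-42 + 42)²) + 4756))/(-42*9 + 43277) = (-21*15 + ((-7980 + 0²) + 4756))/(-378 + 43277) = (-315 + ((-7980 + 0) + 4756))/42899 = (-315 + (-7980 + 4756))*(1/42899) = (-315 - 3224)*(1/42899) = -3539*1/42899 = -3539/42899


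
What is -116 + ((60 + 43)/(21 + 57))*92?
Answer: 214/39 ≈ 5.4872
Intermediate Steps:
-116 + ((60 + 43)/(21 + 57))*92 = -116 + (103/78)*92 = -116 + 4738/39 = 214/39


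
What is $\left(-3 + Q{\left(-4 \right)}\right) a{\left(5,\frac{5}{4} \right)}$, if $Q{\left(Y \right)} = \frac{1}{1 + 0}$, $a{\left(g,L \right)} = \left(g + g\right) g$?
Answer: $-100$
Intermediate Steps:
$a{\left(g,L \right)} = 2 g^{2}$ ($a{\left(g,L \right)} = 2 g g = 2 g^{2}$)
$Q{\left(Y \right)} = 1$ ($Q{\left(Y \right)} = 1^{-1} = 1$)
$\left(-3 + Q{\left(-4 \right)}\right) a{\left(5,\frac{5}{4} \right)} = \left(-3 + 1\right) 2 \cdot 5^{2} = - 2 \cdot 2 \cdot 25 = \left(-2\right) 50 = -100$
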